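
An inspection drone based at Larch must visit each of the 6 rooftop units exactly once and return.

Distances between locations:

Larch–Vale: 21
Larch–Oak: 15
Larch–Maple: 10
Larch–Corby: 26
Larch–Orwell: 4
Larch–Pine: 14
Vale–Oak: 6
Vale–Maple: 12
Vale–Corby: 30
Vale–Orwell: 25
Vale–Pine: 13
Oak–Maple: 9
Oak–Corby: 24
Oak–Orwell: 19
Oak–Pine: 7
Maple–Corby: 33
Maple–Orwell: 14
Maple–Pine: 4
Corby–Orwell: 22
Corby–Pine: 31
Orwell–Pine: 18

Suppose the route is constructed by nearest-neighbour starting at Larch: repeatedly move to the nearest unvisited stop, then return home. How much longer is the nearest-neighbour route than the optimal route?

From Larch: Orwell=4, Maple=10, Pine=14, Oak=15, Vale=21, Corby=26 → choose Orwell (4).
From Orwell: Maple=14, Pine=18, Oak=19, Corby=22, Vale=25 → choose Maple (14).
From Maple: Pine=4, Oak=9, Vale=12, Corby=33 → choose Pine (4).
From Pine: Oak=7, Vale=13, Corby=31 → choose Oak (7).
From Oak: Vale=6, Corby=24 → choose Vale (6).
From Vale: Corby=30 → choose Corby (30).
NN route Larch → Orwell → Maple → Pine → Oak → Vale → Corby → Larch costs 91.
Optimal: Larch → Maple → Pine → Vale → Oak → Corby → Orwell → Larch costs 83 (by enumerating all 360 distinct tours).
Excess = 91 − 83 = 8.

The nearest-neighbour route is 8 longer than optimal.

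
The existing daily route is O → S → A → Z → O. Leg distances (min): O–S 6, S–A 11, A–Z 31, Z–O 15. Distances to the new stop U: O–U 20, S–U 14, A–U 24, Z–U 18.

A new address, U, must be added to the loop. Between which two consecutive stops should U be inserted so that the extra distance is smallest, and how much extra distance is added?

+11 min — insert U between A and Z.

Insertion cost between consecutive stops i–j is d(i,U) + d(U,j) − d(i,j):
  between O and S: 20 + 14 − 6 = 28
  between S and A: 14 + 24 − 11 = 27
  between A and Z: 24 + 18 − 31 = 11
  between Z and O: 18 + 20 − 15 = 23
Cheapest insertion is between A and Z, adding 11.
New total = 63 + 11 = 74.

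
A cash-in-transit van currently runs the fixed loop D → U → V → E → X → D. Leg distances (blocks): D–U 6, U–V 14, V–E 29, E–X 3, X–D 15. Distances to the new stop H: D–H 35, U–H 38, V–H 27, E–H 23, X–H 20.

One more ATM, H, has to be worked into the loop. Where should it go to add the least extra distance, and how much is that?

Minimum extra distance: 21 blocks, inserting H between V and E.

Insertion cost between consecutive stops i–j is d(i,H) + d(H,j) − d(i,j):
  between D and U: 35 + 38 − 6 = 67
  between U and V: 38 + 27 − 14 = 51
  between V and E: 27 + 23 − 29 = 21
  between E and X: 23 + 20 − 3 = 40
  between X and D: 20 + 35 − 15 = 40
Cheapest insertion is between V and E, adding 21.
New total = 67 + 21 = 88.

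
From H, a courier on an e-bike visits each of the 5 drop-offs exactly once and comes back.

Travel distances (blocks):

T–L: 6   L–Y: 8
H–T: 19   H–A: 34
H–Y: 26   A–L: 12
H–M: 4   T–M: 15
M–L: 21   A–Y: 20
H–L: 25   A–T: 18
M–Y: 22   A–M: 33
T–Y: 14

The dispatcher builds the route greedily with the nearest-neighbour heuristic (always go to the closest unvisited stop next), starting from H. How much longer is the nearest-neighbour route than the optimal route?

H: M=4, T=19, L=25, Y=26, A=34 ⇒ M
M: T=15, L=21, Y=22, A=33 ⇒ T
T: L=6, Y=14, A=18 ⇒ L
L: Y=8, A=12 ⇒ Y
Y: A=20 ⇒ A
NN route H → M → T → L → Y → A → H costs 87.
Optimal: H → T → A → L → Y → M → H costs 83 (by enumerating all 60 distinct tours).
Excess = 87 − 83 = 4.

4 blocks longer than the optimal tour.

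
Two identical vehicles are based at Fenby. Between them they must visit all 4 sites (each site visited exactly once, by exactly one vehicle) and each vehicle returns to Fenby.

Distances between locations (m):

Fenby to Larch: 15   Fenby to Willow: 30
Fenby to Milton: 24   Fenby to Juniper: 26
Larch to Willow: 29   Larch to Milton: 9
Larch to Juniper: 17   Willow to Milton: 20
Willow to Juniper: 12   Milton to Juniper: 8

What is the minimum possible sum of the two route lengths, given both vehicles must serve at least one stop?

Check every non-empty split of the stops between the two vehicles; for each half take its own optimal tour:
  {Larch} + {Willow, Milton, Juniper}: 30 + 74 = 104
  {Willow} + {Larch, Milton, Juniper}: 60 + 58 = 118
  {Larch, Willow} + {Milton, Juniper}: 74 + 58 = 132
  {Milton} + {Larch, Willow, Juniper}: 48 + 74 = 122
  {Larch, Milton} + {Willow, Juniper}: 48 + 68 = 116
  {Willow, Milton} + {Larch, Juniper}: 74 + 58 = 132
  … (7 splits in total)
Best: vehicle 1 Fenby → Larch → Fenby = 30; vehicle 2 Fenby → Willow → Juniper → Milton → Fenby = 74; combined 104.

Minimum combined distance: 104 m.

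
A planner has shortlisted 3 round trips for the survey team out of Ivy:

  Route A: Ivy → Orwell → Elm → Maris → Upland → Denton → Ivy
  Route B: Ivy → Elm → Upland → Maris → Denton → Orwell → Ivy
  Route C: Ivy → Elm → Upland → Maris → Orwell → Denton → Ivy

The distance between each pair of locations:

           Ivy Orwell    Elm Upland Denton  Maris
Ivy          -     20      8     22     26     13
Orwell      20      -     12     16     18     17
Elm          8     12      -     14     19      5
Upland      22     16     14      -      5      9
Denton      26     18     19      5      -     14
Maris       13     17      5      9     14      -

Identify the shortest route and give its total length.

Route A: 20 + 12 + 5 + 9 + 5 + 26 = 77
Route B: 8 + 14 + 9 + 14 + 18 + 20 = 83
Route C: 8 + 14 + 9 + 17 + 18 + 26 = 92

Shortest is Route A, total 77.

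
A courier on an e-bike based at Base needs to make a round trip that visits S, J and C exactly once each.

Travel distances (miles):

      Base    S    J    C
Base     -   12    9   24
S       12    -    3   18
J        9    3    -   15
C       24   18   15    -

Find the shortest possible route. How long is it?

With 3 stops there are 3!/2 = 3 distinct round trips (a route and its reverse cost the same).
Base → S → J → C → Base: 12+3+15+24 = 54
Base → S → C → J → Base: 12+18+15+9 = 54
Base → J → S → C → Base: 9+3+18+24 = 54
The minimum is 54.
One optimal route: Base → S → J → C → Base (or its reverse).

54 miles — the shortest possible round trip.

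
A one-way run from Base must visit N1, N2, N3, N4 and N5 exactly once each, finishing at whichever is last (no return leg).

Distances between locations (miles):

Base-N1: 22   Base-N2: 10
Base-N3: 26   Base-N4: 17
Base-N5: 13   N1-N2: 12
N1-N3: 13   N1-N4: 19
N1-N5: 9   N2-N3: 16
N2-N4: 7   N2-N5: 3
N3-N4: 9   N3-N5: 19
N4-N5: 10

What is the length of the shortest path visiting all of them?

44 miles — the minimum one-way total.

There are 5! = 120 possible orderings.
Base→N1→N2→N3→N4→N5: 22+12+16+9+10 = 69
Base→N1→N2→N3→N5→N4: 22+12+16+19+10 = 79
Base→N1→N2→N4→N3→N5: 22+12+7+9+19 = 69
Base→N1→N2→N4→N5→N3: 22+12+7+10+19 = 70
Base→N1→N2→N5→N3→N4: 22+12+3+19+9 = 65
Base→N1→N2→N5→N4→N3: 22+12+3+10+9 = 56
Base→N1→N3→N2→N4→N5: 22+13+16+7+10 = 68
Base→N1→N3→N2→N5→N4: 22+13+16+3+10 = 64
Base→N1→N3→N4→N2→N5: 22+13+9+7+3 = 54
Base→N1→N3→N4→N5→N2: 22+13+9+10+3 = 57
Base→N1→N3→N5→N2→N4: 22+13+19+3+7 = 64
Base→N1→N3→N5→N4→N2: 22+13+19+10+7 = 71
Base→N1→N4→N2→N3→N5: 22+19+7+16+19 = 83
Base→N1→N4→N2→N5→N3: 22+19+7+3+19 = 70
… (106 more)
Base→N2→N5→N1→N3→N4: 10+3+9+13+9 = 44  ← best
The minimum is 44.
One shortest path: Base → N2 → N5 → N1 → N3 → N4.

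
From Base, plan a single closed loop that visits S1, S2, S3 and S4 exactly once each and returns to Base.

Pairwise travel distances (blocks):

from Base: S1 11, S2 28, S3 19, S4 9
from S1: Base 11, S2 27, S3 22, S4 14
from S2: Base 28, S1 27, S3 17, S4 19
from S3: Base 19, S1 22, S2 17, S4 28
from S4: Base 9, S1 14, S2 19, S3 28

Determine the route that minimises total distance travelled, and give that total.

78 blocks — the shortest possible round trip.

With 4 stops there are 4!/2 = 12 distinct round trips (a route and its reverse cost the same).
Base→S1→S2→S3→S4→Base: 11+27+17+28+9 = 92
Base→S1→S2→S4→S3→Base: 11+27+19+28+19 = 104
Base→S1→S3→S2→S4→Base: 11+22+17+19+9 = 78
Base→S1→S3→S4→S2→Base: 11+22+28+19+28 = 108
Base→S1→S4→S2→S3→Base: 11+14+19+17+19 = 80
Base→S1→S4→S3→S2→Base: 11+14+28+17+28 = 98
Base→S2→S1→S3→S4→Base: 28+27+22+28+9 = 114
Base→S2→S1→S4→S3→Base: 28+27+14+28+19 = 116
Base→S2→S3→S1→S4→Base: 28+17+22+14+9 = 90
Base→S2→S4→S1→S3→Base: 28+19+14+22+19 = 102
Base→S3→S1→S2→S4→Base: 19+22+27+19+9 = 96
Base→S3→S2→S1→S4→Base: 19+17+27+14+9 = 86
The minimum is 78.
One optimal route: Base → S1 → S3 → S2 → S4 → Base (or its reverse).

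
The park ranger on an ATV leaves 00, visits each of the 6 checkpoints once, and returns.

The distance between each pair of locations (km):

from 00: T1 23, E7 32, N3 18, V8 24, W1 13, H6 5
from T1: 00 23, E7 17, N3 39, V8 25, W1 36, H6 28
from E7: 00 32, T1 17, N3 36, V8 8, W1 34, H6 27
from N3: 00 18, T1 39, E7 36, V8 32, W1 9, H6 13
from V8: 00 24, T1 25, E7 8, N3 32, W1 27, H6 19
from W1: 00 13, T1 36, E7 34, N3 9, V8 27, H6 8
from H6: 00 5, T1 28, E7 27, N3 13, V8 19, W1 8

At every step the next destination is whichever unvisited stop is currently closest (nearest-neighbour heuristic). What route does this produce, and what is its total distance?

Nearest-neighbour total = 102 km; route 00 → H6 → W1 → N3 → V8 → E7 → T1 → 00.

From 00: distances to unvisited — H6=5, W1=13, N3=18, T1=23, V8=24, E7=32. Nearest is H6 (5).
From H6: distances to unvisited — W1=8, N3=13, V8=19, E7=27, T1=28. Nearest is W1 (8).
From W1: distances to unvisited — N3=9, V8=27, E7=34, T1=36. Nearest is N3 (9).
From N3: distances to unvisited — V8=32, E7=36, T1=39. Nearest is V8 (32).
From V8: distances to unvisited — E7=8, T1=25. Nearest is E7 (8).
From E7: distances to unvisited — T1=17. Nearest is T1 (17).
Return T1→00: 23.
Total = 5 + 8 + 9 + 32 + 8 + 17 + 23 = 102.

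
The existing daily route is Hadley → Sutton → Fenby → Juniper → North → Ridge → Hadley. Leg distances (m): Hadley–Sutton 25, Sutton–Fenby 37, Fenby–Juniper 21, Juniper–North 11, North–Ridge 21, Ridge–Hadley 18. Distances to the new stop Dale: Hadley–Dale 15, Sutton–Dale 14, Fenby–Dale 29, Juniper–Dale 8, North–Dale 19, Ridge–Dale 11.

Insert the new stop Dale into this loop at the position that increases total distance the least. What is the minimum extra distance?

Insertion cost between consecutive stops i–j is d(i,Dale) + d(Dale,j) − d(i,j):
  between Hadley and Sutton: 15 + 14 − 25 = 4
  between Sutton and Fenby: 14 + 29 − 37 = 6
  between Fenby and Juniper: 29 + 8 − 21 = 16
  between Juniper and North: 8 + 19 − 11 = 16
  between North and Ridge: 19 + 11 − 21 = 9
  between Ridge and Hadley: 11 + 15 − 18 = 8
Cheapest insertion is between Hadley and Sutton, adding 4.
New total = 133 + 4 = 137.

+4 m — insert Dale between Hadley and Sutton.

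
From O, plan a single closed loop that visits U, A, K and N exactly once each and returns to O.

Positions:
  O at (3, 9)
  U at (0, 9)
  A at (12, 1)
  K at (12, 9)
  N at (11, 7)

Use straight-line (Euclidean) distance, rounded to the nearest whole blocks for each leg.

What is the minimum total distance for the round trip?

34 blocks — the shortest possible round trip.

O-U-A-K-N-O: 3+14+8+2+8 = 35
O-U-A-N-K-O: 3+14+6+2+9 = 34
O-U-K-A-N-O: 3+12+8+6+8 = 37
O-U-K-N-A-O: 3+12+2+6+12 = 35
O-U-N-A-K-O: 3+11+6+8+9 = 37
O-U-N-K-A-O: 3+11+2+8+12 = 36
O-A-U-K-N-O: 12+14+12+2+8 = 48
O-A-U-N-K-O: 12+14+11+2+9 = 48
O-A-K-U-N-O: 12+8+12+11+8 = 51
O-A-N-U-K-O: 12+6+11+12+9 = 50
O-K-U-A-N-O: 9+12+14+6+8 = 49
O-K-A-U-N-O: 9+8+14+11+8 = 50
The minimum is 34.
One optimal route: O → U → A → N → K → O (or its reverse).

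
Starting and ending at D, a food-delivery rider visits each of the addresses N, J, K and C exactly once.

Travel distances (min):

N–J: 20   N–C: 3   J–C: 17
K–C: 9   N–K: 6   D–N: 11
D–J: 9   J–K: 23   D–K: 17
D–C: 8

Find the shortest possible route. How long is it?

Minimum total distance: 49 min.

There are 12 distinct closed tours to check (reversals are equivalent).
D - N - J - K - C - D: 11+20+23+9+8 = 71
D - N - J - C - K - D: 11+20+17+9+17 = 74
D - N - K - J - C - D: 11+6+23+17+8 = 65
D - N - K - C - J - D: 11+6+9+17+9 = 52
D - N - C - J - K - D: 11+3+17+23+17 = 71
D - N - C - K - J - D: 11+3+9+23+9 = 55
D - J - N - K - C - D: 9+20+6+9+8 = 52
D - J - N - C - K - D: 9+20+3+9+17 = 58
D - J - K - N - C - D: 9+23+6+3+8 = 49
D - J - C - N - K - D: 9+17+3+6+17 = 52
D - K - N - J - C - D: 17+6+20+17+8 = 68
D - K - J - N - C - D: 17+23+20+3+8 = 71
The minimum is 49.
One optimal route: D → J → K → N → C → D (or its reverse).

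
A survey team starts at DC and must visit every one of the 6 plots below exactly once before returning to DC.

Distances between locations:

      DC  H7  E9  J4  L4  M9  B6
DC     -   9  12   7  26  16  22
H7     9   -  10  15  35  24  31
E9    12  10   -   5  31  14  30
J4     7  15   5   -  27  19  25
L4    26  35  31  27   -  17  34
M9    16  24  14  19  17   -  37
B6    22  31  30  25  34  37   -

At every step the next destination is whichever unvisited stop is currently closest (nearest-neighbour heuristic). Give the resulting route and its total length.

From DC: distances to unvisited — J4=7, H7=9, E9=12, M9=16, B6=22, L4=26. Nearest is J4 (7).
From J4: distances to unvisited — E9=5, H7=15, M9=19, B6=25, L4=27. Nearest is E9 (5).
From E9: distances to unvisited — H7=10, M9=14, B6=30, L4=31. Nearest is H7 (10).
From H7: distances to unvisited — M9=24, B6=31, L4=35. Nearest is M9 (24).
From M9: distances to unvisited — L4=17, B6=37. Nearest is L4 (17).
From L4: distances to unvisited — B6=34. Nearest is B6 (34).
Return B6→DC: 22.
Total = 7 + 5 + 10 + 24 + 17 + 34 + 22 = 119.

Nearest-neighbour total = 119; route DC → J4 → E9 → H7 → M9 → L4 → B6 → DC.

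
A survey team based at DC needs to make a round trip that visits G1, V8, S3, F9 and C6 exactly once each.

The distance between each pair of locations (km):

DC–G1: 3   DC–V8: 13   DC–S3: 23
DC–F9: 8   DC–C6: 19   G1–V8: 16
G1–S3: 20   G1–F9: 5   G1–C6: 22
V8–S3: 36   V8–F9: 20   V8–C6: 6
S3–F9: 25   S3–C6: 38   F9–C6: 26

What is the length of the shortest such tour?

With 5 stops there are 5!/2 = 60 distinct round trips (a route and its reverse cost the same).
DC - G1 - V8 - S3 - F9 - C6 - DC: 3+16+36+25+26+19 = 125
DC - G1 - V8 - S3 - C6 - F9 - DC: 3+16+36+38+26+8 = 127
DC - G1 - V8 - F9 - S3 - C6 - DC: 3+16+20+25+38+19 = 121
DC - G1 - V8 - F9 - C6 - S3 - DC: 3+16+20+26+38+23 = 126
DC - G1 - V8 - C6 - S3 - F9 - DC: 3+16+6+38+25+8 = 96
DC - G1 - V8 - C6 - F9 - S3 - DC: 3+16+6+26+25+23 = 99
DC - G1 - S3 - V8 - F9 - C6 - DC: 3+20+36+20+26+19 = 124
DC - G1 - S3 - V8 - C6 - F9 - DC: 3+20+36+6+26+8 = 99
DC - G1 - S3 - F9 - V8 - C6 - DC: 3+20+25+20+6+19 = 93
DC - G1 - S3 - F9 - C6 - V8 - DC: 3+20+25+26+6+13 = 93
DC - G1 - S3 - C6 - V8 - F9 - DC: 3+20+38+6+20+8 = 95
DC - G1 - S3 - C6 - F9 - V8 - DC: 3+20+38+26+20+13 = 120
DC - G1 - F9 - V8 - S3 - C6 - DC: 3+5+20+36+38+19 = 121
DC - G1 - F9 - V8 - C6 - S3 - DC: 3+5+20+6+38+23 = 95
… (46 more)
DC - G1 - F9 - S3 - C6 - V8 - DC: 3+5+25+38+6+13 = 90  ← best
The minimum is 90.
One optimal route: DC → G1 → F9 → S3 → C6 → V8 → DC (or its reverse).

Minimum total distance: 90 km.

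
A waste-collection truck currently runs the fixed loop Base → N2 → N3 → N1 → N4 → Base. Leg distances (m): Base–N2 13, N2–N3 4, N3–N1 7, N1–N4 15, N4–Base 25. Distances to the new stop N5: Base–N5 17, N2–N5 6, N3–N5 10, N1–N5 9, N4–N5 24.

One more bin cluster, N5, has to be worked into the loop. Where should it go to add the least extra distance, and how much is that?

Insertion cost between consecutive stops i–j is d(i,N5) + d(N5,j) − d(i,j):
  between Base and N2: 17 + 6 − 13 = 10
  between N2 and N3: 6 + 10 − 4 = 12
  between N3 and N1: 10 + 9 − 7 = 12
  between N1 and N4: 9 + 24 − 15 = 18
  between N4 and Base: 24 + 17 − 25 = 16
Cheapest insertion is between Base and N2, adding 10.
New total = 64 + 10 = 74.

Adding 10 m by placing N5 on the Base–N2 leg.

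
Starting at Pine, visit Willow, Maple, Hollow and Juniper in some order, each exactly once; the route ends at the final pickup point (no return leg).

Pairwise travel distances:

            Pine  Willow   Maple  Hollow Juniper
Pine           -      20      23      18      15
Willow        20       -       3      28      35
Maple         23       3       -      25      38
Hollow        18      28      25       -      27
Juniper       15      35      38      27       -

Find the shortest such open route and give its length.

There are 4! = 24 possible orderings.
Pine - Willow - Maple - Hollow - Juniper: 20+3+25+27 = 75
Pine - Willow - Maple - Juniper - Hollow: 20+3+38+27 = 88
Pine - Willow - Hollow - Maple - Juniper: 20+28+25+38 = 111
Pine - Willow - Hollow - Juniper - Maple: 20+28+27+38 = 113
Pine - Willow - Juniper - Maple - Hollow: 20+35+38+25 = 118
Pine - Willow - Juniper - Hollow - Maple: 20+35+27+25 = 107
Pine - Maple - Willow - Hollow - Juniper: 23+3+28+27 = 81
Pine - Maple - Willow - Juniper - Hollow: 23+3+35+27 = 88
Pine - Maple - Hollow - Willow - Juniper: 23+25+28+35 = 111
Pine - Maple - Hollow - Juniper - Willow: 23+25+27+35 = 110
Pine - Maple - Juniper - Willow - Hollow: 23+38+35+28 = 124
Pine - Maple - Juniper - Hollow - Willow: 23+38+27+28 = 116
Pine - Hollow - Willow - Maple - Juniper: 18+28+3+38 = 87
Pine - Hollow - Willow - Juniper - Maple: 18+28+35+38 = 119
… (10 more)
Pine - Juniper - Hollow - Maple - Willow: 15+27+25+3 = 70  ← best
The minimum is 70.
One shortest path: Pine → Juniper → Hollow → Maple → Willow.

Shortest open route: 70.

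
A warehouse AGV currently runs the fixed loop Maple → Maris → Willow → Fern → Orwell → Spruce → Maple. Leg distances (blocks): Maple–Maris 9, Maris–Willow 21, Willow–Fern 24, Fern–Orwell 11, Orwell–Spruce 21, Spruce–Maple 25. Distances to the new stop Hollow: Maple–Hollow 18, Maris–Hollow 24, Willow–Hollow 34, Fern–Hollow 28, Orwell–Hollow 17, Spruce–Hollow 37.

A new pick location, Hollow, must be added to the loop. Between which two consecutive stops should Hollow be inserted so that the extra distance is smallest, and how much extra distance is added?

Adding 30 blocks by placing Hollow on the Spruce–Maple leg.

Insertion cost between consecutive stops i–j is d(i,Hollow) + d(Hollow,j) − d(i,j):
  between Maple and Maris: 18 + 24 − 9 = 33
  between Maris and Willow: 24 + 34 − 21 = 37
  between Willow and Fern: 34 + 28 − 24 = 38
  between Fern and Orwell: 28 + 17 − 11 = 34
  between Orwell and Spruce: 17 + 37 − 21 = 33
  between Spruce and Maple: 37 + 18 − 25 = 30
Cheapest insertion is between Spruce and Maple, adding 30.
New total = 111 + 30 = 141.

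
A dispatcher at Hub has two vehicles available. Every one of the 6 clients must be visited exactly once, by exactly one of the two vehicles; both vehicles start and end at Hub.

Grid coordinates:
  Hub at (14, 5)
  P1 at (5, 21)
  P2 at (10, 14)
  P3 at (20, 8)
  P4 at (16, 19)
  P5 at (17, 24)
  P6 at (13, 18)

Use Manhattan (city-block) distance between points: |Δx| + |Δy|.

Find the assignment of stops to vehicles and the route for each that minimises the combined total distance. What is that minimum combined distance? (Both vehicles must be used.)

82 — the smallest possible combined total.

Check every non-empty split of the stops between the two vehicles; for each half take its own optimal tour:
  {P1} + {P2, P3, P4, P5, P6}: 50 + 58 = 108
  {P2} + {P1, P3, P4, P5, P6}: 26 + 70 = 96
  {P1, P2} + {P3, P4, P5, P6}: 50 + 52 = 102
  {P3} + {P1, P2, P4, P5, P6}: 18 + 64 = 82
  {P1, P3} + {P2, P4, P5, P6}: 62 + 52 = 114
  {P2, P3} + {P1, P4, P5, P6}: 38 + 62 = 100
  … (31 splits in total)
Best: vehicle 1 Hub → P3 → Hub = 18; vehicle 2 Hub → P2 → P1 → P5 → P4 → P6 → Hub = 64; combined 82.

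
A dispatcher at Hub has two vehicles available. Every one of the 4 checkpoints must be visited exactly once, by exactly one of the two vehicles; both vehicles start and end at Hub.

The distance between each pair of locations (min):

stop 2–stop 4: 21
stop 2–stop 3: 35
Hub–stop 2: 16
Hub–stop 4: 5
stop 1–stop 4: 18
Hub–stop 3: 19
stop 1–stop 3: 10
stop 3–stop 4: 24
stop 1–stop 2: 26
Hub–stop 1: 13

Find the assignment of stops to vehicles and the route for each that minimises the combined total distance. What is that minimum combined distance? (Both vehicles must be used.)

Minimum combined distance: 81 min.

There are 2^3 − 1 = 7 ways to divide the 4 stops into two non-empty groups. For each, the best each vehicle can do is its own shortest tour through its group:
  {stop 1} + {stop 2, stop 3, stop 4}: 26 + 80 = 106
  {stop 2} + {stop 1, stop 3, stop 4}: 32 + 52 = 84
  {stop 1, stop 2} + {stop 3, stop 4}: 55 + 48 = 103
  {stop 3} + {stop 1, stop 2, stop 4}: 38 + 65 = 103
  {stop 1, stop 3} + {stop 2, stop 4}: 42 + 42 = 84
  {stop 2, stop 3} + {stop 1, stop 4}: 70 + 36 = 106
  … (7 splits in total)
  {stop 1, stop 2, stop 3} + {stop 4}: 71 + 10 = 81  ← best
Best: vehicle 1 Hub → stop 2 → stop 1 → stop 3 → Hub = 71; vehicle 2 Hub → stop 4 → Hub = 10; combined 81.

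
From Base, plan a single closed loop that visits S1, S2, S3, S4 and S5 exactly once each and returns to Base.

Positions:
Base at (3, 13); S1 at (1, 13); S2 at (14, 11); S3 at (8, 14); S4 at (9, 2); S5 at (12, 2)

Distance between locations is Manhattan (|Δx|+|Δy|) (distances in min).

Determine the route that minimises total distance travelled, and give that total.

Minimum total distance: 50 min.

With 5 stops there are 5!/2 = 60 distinct round trips (a route and its reverse cost the same).
Base - S1 - S2 - S3 - S4 - S5 - Base: 2+15+9+13+3+20 = 62
Base - S1 - S2 - S3 - S5 - S4 - Base: 2+15+9+16+3+17 = 62
Base - S1 - S2 - S4 - S3 - S5 - Base: 2+15+14+13+16+20 = 80
Base - S1 - S2 - S4 - S5 - S3 - Base: 2+15+14+3+16+6 = 56
Base - S1 - S2 - S5 - S3 - S4 - Base: 2+15+11+16+13+17 = 74
Base - S1 - S2 - S5 - S4 - S3 - Base: 2+15+11+3+13+6 = 50
Base - S1 - S3 - S2 - S4 - S5 - Base: 2+8+9+14+3+20 = 56
Base - S1 - S3 - S2 - S5 - S4 - Base: 2+8+9+11+3+17 = 50
Base - S1 - S3 - S4 - S2 - S5 - Base: 2+8+13+14+11+20 = 68
Base - S1 - S3 - S4 - S5 - S2 - Base: 2+8+13+3+11+13 = 50
Base - S1 - S3 - S5 - S2 - S4 - Base: 2+8+16+11+14+17 = 68
Base - S1 - S3 - S5 - S4 - S2 - Base: 2+8+16+3+14+13 = 56
Base - S1 - S4 - S2 - S3 - S5 - Base: 2+19+14+9+16+20 = 80
Base - S1 - S4 - S2 - S5 - S3 - Base: 2+19+14+11+16+6 = 68
… (46 more)
The minimum is 50.
One optimal route: Base → S1 → S2 → S5 → S4 → S3 → Base (or its reverse).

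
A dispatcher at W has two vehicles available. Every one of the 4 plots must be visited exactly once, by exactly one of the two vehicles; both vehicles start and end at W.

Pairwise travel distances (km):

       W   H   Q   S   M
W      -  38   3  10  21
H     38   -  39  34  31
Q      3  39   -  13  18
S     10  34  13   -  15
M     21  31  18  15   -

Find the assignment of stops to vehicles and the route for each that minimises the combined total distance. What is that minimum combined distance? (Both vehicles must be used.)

There are 2^3 − 1 = 7 ways to divide the 4 stops into two non-empty groups. For each, the best each vehicle can do is its own shortest tour through its group:
  {H} + {Q, S, M}: 76 + 46 = 122
  {Q} + {H, S, M}: 6 + 94 = 100
  {H, Q} + {S, M}: 80 + 46 = 126
  {S} + {H, Q, M}: 20 + 90 = 110
  {H, S} + {Q, M}: 82 + 42 = 124
  {Q, S} + {H, M}: 26 + 90 = 116
  … (7 splits in total)
Best: vehicle 1 W → Q → W = 6; vehicle 2 W → H → M → S → W = 94; combined 100.

Minimum combined distance: 100 km.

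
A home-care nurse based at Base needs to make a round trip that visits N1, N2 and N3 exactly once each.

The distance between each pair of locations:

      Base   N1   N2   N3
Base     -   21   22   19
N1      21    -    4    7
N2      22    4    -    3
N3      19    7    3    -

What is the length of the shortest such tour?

47 — the shortest possible round trip.

There are 3 distinct closed tours to check (reversals are equivalent).
Base→N1→N2→N3→Base: 21+4+3+19 = 47
Base→N1→N3→N2→Base: 21+7+3+22 = 53
Base→N2→N1→N3→Base: 22+4+7+19 = 52
The minimum is 47.
One optimal route: Base → N1 → N2 → N3 → Base (or its reverse).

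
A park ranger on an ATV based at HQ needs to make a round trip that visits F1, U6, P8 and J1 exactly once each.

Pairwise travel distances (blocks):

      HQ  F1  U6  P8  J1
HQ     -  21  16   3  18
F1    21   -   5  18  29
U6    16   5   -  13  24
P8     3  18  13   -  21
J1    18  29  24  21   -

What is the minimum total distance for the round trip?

There are 12 distinct closed tours to check (reversals are equivalent).
HQ→F1→U6→P8→J1→HQ: 21+5+13+21+18 = 78
HQ→F1→U6→J1→P8→HQ: 21+5+24+21+3 = 74
HQ→F1→P8→U6→J1→HQ: 21+18+13+24+18 = 94
HQ→F1→P8→J1→U6→HQ: 21+18+21+24+16 = 100
HQ→F1→J1→U6→P8→HQ: 21+29+24+13+3 = 90
HQ→F1→J1→P8→U6→HQ: 21+29+21+13+16 = 100
HQ→U6→F1→P8→J1→HQ: 16+5+18+21+18 = 78
HQ→U6→F1→J1→P8→HQ: 16+5+29+21+3 = 74
HQ→U6→P8→F1→J1→HQ: 16+13+18+29+18 = 94
HQ→U6→J1→F1→P8→HQ: 16+24+29+18+3 = 90
HQ→P8→F1→U6→J1→HQ: 3+18+5+24+18 = 68
HQ→P8→U6→F1→J1→HQ: 3+13+5+29+18 = 68
The minimum is 68.
One optimal route: HQ → P8 → F1 → U6 → J1 → HQ (or its reverse).

Shortest round trip = 68 blocks.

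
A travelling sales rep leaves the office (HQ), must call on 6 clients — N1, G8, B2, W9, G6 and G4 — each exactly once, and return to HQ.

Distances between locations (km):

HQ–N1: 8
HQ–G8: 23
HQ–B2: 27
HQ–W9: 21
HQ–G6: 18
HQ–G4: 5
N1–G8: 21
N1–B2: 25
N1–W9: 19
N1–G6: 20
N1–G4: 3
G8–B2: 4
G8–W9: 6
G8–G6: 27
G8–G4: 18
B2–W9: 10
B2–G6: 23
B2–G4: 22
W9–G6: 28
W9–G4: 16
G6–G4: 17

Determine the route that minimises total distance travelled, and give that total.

Shortest round trip = 78 km.

There are 360 distinct closed tours to check (reversals are equivalent).
HQ→N1→G8→B2→W9→G6→G4→HQ: 8+21+4+10+28+17+5 = 93
HQ→N1→G8→B2→W9→G4→G6→HQ: 8+21+4+10+16+17+18 = 94
HQ→N1→G8→B2→G6→W9→G4→HQ: 8+21+4+23+28+16+5 = 105
HQ→N1→G8→B2→G6→G4→W9→HQ: 8+21+4+23+17+16+21 = 110
HQ→N1→G8→B2→G4→W9→G6→HQ: 8+21+4+22+16+28+18 = 117
HQ→N1→G8→B2→G4→G6→W9→HQ: 8+21+4+22+17+28+21 = 121
HQ→N1→G8→W9→B2→G6→G4→HQ: 8+21+6+10+23+17+5 = 90
HQ→N1→G8→W9→B2→G4→G6→HQ: 8+21+6+10+22+17+18 = 102
… (352 more)
HQ→N1→G4→W9→G8→B2→G6→HQ: 8+3+16+6+4+23+18 = 78  ← best
The minimum is 78.
One optimal route: HQ → N1 → G4 → W9 → G8 → B2 → G6 → HQ (or its reverse).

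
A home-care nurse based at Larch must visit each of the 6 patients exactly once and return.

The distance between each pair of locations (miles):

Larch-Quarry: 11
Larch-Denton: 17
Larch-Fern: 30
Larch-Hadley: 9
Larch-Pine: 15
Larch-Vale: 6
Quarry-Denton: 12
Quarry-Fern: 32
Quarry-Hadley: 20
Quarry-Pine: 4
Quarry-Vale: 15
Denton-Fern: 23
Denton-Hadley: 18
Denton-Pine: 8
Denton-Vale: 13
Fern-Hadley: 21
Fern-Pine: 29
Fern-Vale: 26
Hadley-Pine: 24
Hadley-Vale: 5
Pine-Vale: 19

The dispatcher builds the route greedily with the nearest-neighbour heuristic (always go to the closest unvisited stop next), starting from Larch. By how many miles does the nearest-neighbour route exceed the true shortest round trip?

From Larch: Vale=6, Hadley=9, Quarry=11, Pine=15, Denton=17, Fern=30 → choose Vale (6).
From Vale: Hadley=5, Denton=13, Quarry=15, Pine=19, Fern=26 → choose Hadley (5).
From Hadley: Denton=18, Quarry=20, Fern=21, Pine=24 → choose Denton (18).
From Denton: Pine=8, Quarry=12, Fern=23 → choose Pine (8).
From Pine: Quarry=4, Fern=29 → choose Quarry (4).
From Quarry: Fern=32 → choose Fern (32).
NN route Larch → Vale → Hadley → Denton → Pine → Quarry → Fern → Larch costs 103.
Optimal: Larch → Quarry → Pine → Denton → Fern → Hadley → Vale → Larch costs 78 (by enumerating all 360 distinct tours).
Excess = 103 − 78 = 25.

Excess over optimum: 25 miles.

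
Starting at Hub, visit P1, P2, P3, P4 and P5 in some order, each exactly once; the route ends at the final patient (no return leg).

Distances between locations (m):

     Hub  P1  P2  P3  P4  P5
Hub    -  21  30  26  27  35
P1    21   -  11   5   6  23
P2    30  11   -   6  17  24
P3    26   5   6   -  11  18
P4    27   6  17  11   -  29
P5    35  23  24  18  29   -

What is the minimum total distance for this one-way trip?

There are 5! = 120 possible orderings.
Hub - P1 - P2 - P3 - P4 - P5: 21+11+6+11+29 = 78
Hub - P1 - P2 - P3 - P5 - P4: 21+11+6+18+29 = 85
Hub - P1 - P2 - P4 - P3 - P5: 21+11+17+11+18 = 78
Hub - P1 - P2 - P4 - P5 - P3: 21+11+17+29+18 = 96
Hub - P1 - P2 - P5 - P3 - P4: 21+11+24+18+11 = 85
Hub - P1 - P2 - P5 - P4 - P3: 21+11+24+29+11 = 96
Hub - P1 - P3 - P2 - P4 - P5: 21+5+6+17+29 = 78
Hub - P1 - P3 - P2 - P5 - P4: 21+5+6+24+29 = 85
Hub - P1 - P3 - P4 - P2 - P5: 21+5+11+17+24 = 78
Hub - P1 - P3 - P4 - P5 - P2: 21+5+11+29+24 = 90
Hub - P1 - P3 - P5 - P2 - P4: 21+5+18+24+17 = 85
Hub - P1 - P3 - P5 - P4 - P2: 21+5+18+29+17 = 90
Hub - P1 - P4 - P2 - P3 - P5: 21+6+17+6+18 = 68
Hub - P1 - P4 - P2 - P5 - P3: 21+6+17+24+18 = 86
… (106 more)
The minimum is 68.
One shortest path: Hub → P1 → P4 → P2 → P3 → P5.

Minimum one-way distance = 68 m.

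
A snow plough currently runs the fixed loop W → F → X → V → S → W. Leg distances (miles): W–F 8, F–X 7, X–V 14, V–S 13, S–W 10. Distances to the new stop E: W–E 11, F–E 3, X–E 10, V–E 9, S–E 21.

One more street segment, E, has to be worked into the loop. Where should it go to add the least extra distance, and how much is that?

Insertion cost between consecutive stops i–j is d(i,E) + d(E,j) − d(i,j):
  between W and F: 11 + 3 − 8 = 6
  between F and X: 3 + 10 − 7 = 6
  between X and V: 10 + 9 − 14 = 5
  between V and S: 9 + 21 − 13 = 17
  between S and W: 21 + 11 − 10 = 22
Cheapest insertion is between X and V, adding 5.
New total = 52 + 5 = 57.

+5 miles — insert E between X and V.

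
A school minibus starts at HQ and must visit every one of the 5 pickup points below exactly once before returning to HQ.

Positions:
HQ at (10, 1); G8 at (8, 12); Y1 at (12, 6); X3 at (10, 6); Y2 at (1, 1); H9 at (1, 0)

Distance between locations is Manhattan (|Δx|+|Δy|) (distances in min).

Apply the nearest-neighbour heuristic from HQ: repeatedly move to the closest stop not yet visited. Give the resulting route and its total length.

Nearest-neighbour total = 46 min; route HQ → X3 → Y1 → G8 → Y2 → H9 → HQ.

At HQ the remaining stops are X3 5, Y1 7, Y2 9, H9 10, G8 13; go to X3.
At X3 the remaining stops are Y1 2, G8 8, Y2 14, H9 15; go to Y1.
At Y1 the remaining stops are G8 10, Y2 16, H9 17; go to G8.
At G8 the remaining stops are Y2 18, H9 19; go to Y2.
At Y2 the remaining stops are H9 1; go to H9.
Return H9→HQ: 10.
Total = 5 + 2 + 10 + 18 + 1 + 10 = 46.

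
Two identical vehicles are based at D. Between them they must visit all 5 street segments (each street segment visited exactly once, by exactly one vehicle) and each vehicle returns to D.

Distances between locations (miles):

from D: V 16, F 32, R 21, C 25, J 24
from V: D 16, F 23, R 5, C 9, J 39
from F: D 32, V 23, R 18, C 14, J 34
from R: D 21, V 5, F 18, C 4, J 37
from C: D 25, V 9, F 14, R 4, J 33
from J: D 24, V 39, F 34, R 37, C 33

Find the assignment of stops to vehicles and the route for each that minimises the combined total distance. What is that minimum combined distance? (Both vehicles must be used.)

119 miles — the smallest possible combined total.

Check every non-empty split of the stops between the two vehicles; for each half take its own optimal tour:
  {V} + {F, R, C, J}: 32 + 97 = 129
  {F} + {V, R, C, J}: 64 + 82 = 146
  {V, F} + {R, C, J}: 71 + 82 = 153
  {R} + {V, F, C, J}: 42 + 97 = 139
  {V, R} + {F, C, J}: 42 + 97 = 139
  {F, R} + {V, C, J}: 71 + 82 = 153
  … (15 splits in total)
  {V, F, R, C} + {J}: 71 + 48 = 119  ← best
Best: vehicle 1 D → V → R → C → F → D = 71; vehicle 2 D → J → D = 48; combined 119.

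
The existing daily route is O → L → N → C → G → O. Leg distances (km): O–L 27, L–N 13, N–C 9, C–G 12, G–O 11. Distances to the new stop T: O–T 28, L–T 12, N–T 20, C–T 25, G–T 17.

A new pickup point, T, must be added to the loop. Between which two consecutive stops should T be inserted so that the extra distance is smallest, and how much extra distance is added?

Insertion cost between consecutive stops i–j is d(i,T) + d(T,j) − d(i,j):
  between O and L: 28 + 12 − 27 = 13
  between L and N: 12 + 20 − 13 = 19
  between N and C: 20 + 25 − 9 = 36
  between C and G: 25 + 17 − 12 = 30
  between G and O: 17 + 28 − 11 = 34
Cheapest insertion is between O and L, adding 13.
New total = 72 + 13 = 85.

Adding 13 km by placing T on the O–L leg.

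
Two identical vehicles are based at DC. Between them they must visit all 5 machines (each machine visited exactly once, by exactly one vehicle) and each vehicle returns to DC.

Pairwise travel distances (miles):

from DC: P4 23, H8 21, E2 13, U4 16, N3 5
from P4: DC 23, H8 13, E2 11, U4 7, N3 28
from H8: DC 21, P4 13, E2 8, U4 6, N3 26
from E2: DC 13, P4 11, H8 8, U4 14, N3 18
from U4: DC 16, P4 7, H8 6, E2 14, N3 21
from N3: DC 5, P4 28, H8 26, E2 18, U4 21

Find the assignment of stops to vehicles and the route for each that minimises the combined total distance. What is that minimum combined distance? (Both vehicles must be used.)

There are 2^4 − 1 = 15 ways to divide the 5 stops into two non-empty groups. For each, the best each vehicle can do is its own shortest tour through its group:
  {P4} + {H8, E2, U4, N3}: 46 + 53 = 99
  {H8} + {P4, E2, U4, N3}: 42 + 57 = 99
  {P4, H8} + {E2, U4, N3}: 57 + 53 = 110
  {E2} + {P4, H8, U4, N3}: 26 + 67 = 93
  {P4, E2} + {H8, U4, N3}: 47 + 53 = 100
  {H8, E2} + {P4, U4, N3}: 42 + 56 = 98
  … (15 splits in total)
  {P4, H8, E2, U4} + {N3}: 57 + 10 = 67  ← best
Best: vehicle 1 DC → P4 → U4 → H8 → E2 → DC = 57; vehicle 2 DC → N3 → DC = 10; combined 67.

Minimum combined distance: 67 miles.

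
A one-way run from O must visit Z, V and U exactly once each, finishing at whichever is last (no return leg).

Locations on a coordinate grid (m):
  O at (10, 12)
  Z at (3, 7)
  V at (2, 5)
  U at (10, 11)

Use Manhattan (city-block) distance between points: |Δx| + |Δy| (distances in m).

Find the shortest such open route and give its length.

15 m — the minimum one-way total.

There are 3! = 6 possible orderings.
O → Z → V → U: 12+3+14 = 29
O → Z → U → V: 12+11+14 = 37
O → V → Z → U: 15+3+11 = 29
O → V → U → Z: 15+14+11 = 40
O → U → Z → V: 1+11+3 = 15
O → U → V → Z: 1+14+3 = 18
The minimum is 15.
One shortest path: O → U → Z → V.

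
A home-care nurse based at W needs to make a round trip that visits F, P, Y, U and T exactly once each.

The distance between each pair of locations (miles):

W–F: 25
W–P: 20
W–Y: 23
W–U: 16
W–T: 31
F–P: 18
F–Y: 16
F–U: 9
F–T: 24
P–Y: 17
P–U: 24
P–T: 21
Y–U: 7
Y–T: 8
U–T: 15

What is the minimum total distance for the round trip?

With 5 stops there are 5!/2 = 60 distinct round trips (a route and its reverse cost the same).
W-F-P-Y-U-T-W: 25+18+17+7+15+31 = 113
W-F-P-Y-T-U-W: 25+18+17+8+15+16 = 99
W-F-P-U-Y-T-W: 25+18+24+7+8+31 = 113
W-F-P-U-T-Y-W: 25+18+24+15+8+23 = 113
W-F-P-T-Y-U-W: 25+18+21+8+7+16 = 95
W-F-P-T-U-Y-W: 25+18+21+15+7+23 = 109
W-F-Y-P-U-T-W: 25+16+17+24+15+31 = 128
W-F-Y-P-T-U-W: 25+16+17+21+15+16 = 110
W-F-Y-U-P-T-W: 25+16+7+24+21+31 = 124
W-F-Y-U-T-P-W: 25+16+7+15+21+20 = 104
W-F-Y-T-P-U-W: 25+16+8+21+24+16 = 110
W-F-Y-T-U-P-W: 25+16+8+15+24+20 = 108
W-F-U-P-Y-T-W: 25+9+24+17+8+31 = 114
W-F-U-P-T-Y-W: 25+9+24+21+8+23 = 110
… (46 more)
W-F-U-Y-T-P-W: 25+9+7+8+21+20 = 90  ← best
The minimum is 90.
One optimal route: W → F → U → Y → T → P → W (or its reverse).

90 miles — the shortest possible round trip.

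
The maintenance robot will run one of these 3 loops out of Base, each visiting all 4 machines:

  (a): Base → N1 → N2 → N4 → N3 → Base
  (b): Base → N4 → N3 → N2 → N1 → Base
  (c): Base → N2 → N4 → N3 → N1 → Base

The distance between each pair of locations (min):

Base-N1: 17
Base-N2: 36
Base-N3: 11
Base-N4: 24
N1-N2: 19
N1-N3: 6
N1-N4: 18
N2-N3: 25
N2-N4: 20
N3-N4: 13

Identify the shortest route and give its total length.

(a): 17 + 19 + 20 + 13 + 11 = 80
(b): 24 + 13 + 25 + 19 + 17 = 98
(c): 36 + 20 + 13 + 6 + 17 = 92

80 min — (a) is the shortest.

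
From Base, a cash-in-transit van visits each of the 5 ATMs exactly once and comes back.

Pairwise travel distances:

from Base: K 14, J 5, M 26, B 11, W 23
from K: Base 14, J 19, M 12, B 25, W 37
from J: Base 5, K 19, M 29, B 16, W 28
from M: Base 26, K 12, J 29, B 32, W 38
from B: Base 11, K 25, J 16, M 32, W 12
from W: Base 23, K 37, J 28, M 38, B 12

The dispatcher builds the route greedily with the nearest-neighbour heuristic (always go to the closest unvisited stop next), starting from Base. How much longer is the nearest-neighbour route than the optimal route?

From Base: J=5, B=11, K=14, W=23, M=26 → choose J (5).
From J: B=16, K=19, W=28, M=29 → choose B (16).
From B: W=12, K=25, M=32 → choose W (12).
From W: K=37, M=38 → choose K (37).
From K: M=12 → choose M (12).
NN route Base → J → B → W → K → M → Base costs 108.
Optimal: Base → K → M → W → B → J → Base costs 97 (by enumerating all 60 distinct tours).
Excess = 108 − 97 = 11.

Excess over optimum: 11.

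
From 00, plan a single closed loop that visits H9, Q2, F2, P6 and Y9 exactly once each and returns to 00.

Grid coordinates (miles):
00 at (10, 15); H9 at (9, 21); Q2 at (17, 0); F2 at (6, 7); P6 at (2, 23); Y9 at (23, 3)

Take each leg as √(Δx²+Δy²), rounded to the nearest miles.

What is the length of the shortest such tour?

00→H9→Q2→F2→P6→Y9→00: 6+22+13+16+29+18 = 104
00→H9→Q2→F2→Y9→P6→00: 6+22+13+17+29+11 = 98
00→H9→Q2→P6→F2→Y9→00: 6+22+27+16+17+18 = 106
00→H9→Q2→P6→Y9→F2→00: 6+22+27+29+17+9 = 110
00→H9→Q2→Y9→F2→P6→00: 6+22+7+17+16+11 = 79
00→H9→Q2→Y9→P6→F2→00: 6+22+7+29+16+9 = 89
00→H9→F2→Q2→P6→Y9→00: 6+14+13+27+29+18 = 107
00→H9→F2→Q2→Y9→P6→00: 6+14+13+7+29+11 = 80
00→H9→F2→P6→Q2→Y9→00: 6+14+16+27+7+18 = 88
00→H9→F2→P6→Y9→Q2→00: 6+14+16+29+7+17 = 89
00→H9→F2→Y9→Q2→P6→00: 6+14+17+7+27+11 = 82
00→H9→F2→Y9→P6→Q2→00: 6+14+17+29+27+17 = 110
00→H9→P6→Q2→F2→Y9→00: 6+7+27+13+17+18 = 88
00→H9→P6→Q2→Y9→F2→00: 6+7+27+7+17+9 = 73
… (46 more)
00→H9→P6→F2→Q2→Y9→00: 6+7+16+13+7+18 = 67  ← best
The minimum is 67.
One optimal route: 00 → H9 → P6 → F2 → Q2 → Y9 → 00 (or its reverse).

67 miles — the shortest possible round trip.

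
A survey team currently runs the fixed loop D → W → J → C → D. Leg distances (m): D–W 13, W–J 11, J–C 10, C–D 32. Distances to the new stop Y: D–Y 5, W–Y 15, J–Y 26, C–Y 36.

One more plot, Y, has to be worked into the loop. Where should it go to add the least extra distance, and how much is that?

Minimum extra distance: 7 m, inserting Y between D and W.

Insertion cost between consecutive stops i–j is d(i,Y) + d(Y,j) − d(i,j):
  between D and W: 5 + 15 − 13 = 7
  between W and J: 15 + 26 − 11 = 30
  between J and C: 26 + 36 − 10 = 52
  between C and D: 36 + 5 − 32 = 9
Cheapest insertion is between D and W, adding 7.
New total = 66 + 7 = 73.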